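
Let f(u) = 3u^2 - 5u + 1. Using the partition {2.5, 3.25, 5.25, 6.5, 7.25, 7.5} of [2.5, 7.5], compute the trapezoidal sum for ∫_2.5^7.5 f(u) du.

291.65625

Subinterval widths: 0.75, 2, 1.25, 0.75, 0.25.
f(2.5) = 7.25, f(3.25) = 16.4375, f(5.25) = 57.4375, f(6.5) = 95.25, f(7.25) = 122.4375, f(7.5) = 132.25.
On each subinterval the trapezoid contributes (Δu_i/2)·[f(u_{i-1}) + f(u_i)].
Sum = 291.65625.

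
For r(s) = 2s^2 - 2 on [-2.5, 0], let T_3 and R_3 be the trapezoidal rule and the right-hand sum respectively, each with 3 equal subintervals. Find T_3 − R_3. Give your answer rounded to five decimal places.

5.20833

T_3 ≈ 5.9953704.
R_3 ≈ 0.7870370.
T_3 − R_3 ≈ 5.20833.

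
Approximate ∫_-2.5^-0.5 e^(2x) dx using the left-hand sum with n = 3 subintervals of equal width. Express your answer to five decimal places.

0.08618

Δx = (-0.5 − (-2.5))/3 = 2/3.
Left endpoints: -2.5, -11/6, -7/6.
f(-2.5) ≈ 0.00674, f(-11/6) ≈ 0.02556, f(-7/6) ≈ 0.09697.
Sum = Δx · [f(-2.5) + f(-11/6) + f(-7/6)].
Sum ≈ 0.08618.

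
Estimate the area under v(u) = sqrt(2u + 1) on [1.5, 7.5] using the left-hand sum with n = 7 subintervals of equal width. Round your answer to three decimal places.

Δu = (7.5 − 1.5)/7 = 6/7.
Left endpoints: 1.5, 33/14, 45/14, 57/14, 69/14, 81/14, 93/14.
v(1.5) ≈ 2.000, v(33/14) ≈ 2.390, v(45/14) ≈ 2.726, v(57/14) ≈ 3.024, v(69/14) ≈ 3.295, v(81/14) ≈ 3.546, v(93/14) ≈ 3.780.
Sum = Δu · [v(1.5) + v(33/14) + v(45/14) + ...].
Sum ≈ 17.794.

17.794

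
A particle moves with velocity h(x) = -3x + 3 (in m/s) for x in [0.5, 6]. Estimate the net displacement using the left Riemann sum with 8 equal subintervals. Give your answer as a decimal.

Δx = (6 − 0.5)/8 = 0.6875.
Left endpoints: 0.5, 1.1875, 1.875, 2.5625, 3.25, 3.9375, 4.625, 5.3125.
h(0.5) = 1.5, h(1.1875) = -0.5625, h(1.875) = -2.625, h(2.5625) = -4.6875, h(3.25) = -6.75, h(3.9375) = -8.8125, h(4.625) = -10.875, h(5.3125) = -12.9375.
Sum = Δx · [h(0.5) + h(1.1875) + h(1.875) + ...].
Sum = -31.453125.

-31.453125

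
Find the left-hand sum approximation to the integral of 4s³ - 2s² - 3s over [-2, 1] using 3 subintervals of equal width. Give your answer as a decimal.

-37

Δs = (1 − (-2))/3 = 1.
Left endpoints: -2, -1, 0.
f(-2) = -34, f(-1) = -3, f(0) = 0.
Sum = Δs · [f(-2) + f(-1) + f(0)].
Sum = -37.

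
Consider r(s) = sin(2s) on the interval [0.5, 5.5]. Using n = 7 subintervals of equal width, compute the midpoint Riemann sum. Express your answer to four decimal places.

Δs = (5.5 − 0.5)/7 = 5/7.
Midpoints: 6/7, 11/7, 16/7, 3, 26/7, 31/7, 36/7.
r(6/7) ≈ 0.9897, r(11/7) ≈ -0.0013, r(16/7) ≈ -0.9901, r(3) ≈ -0.2794, r(26/7) ≈ 0.9109, r(31/7) ≈ 0.5376, r(36/7) ≈ -0.7585.
Sum = Δs · [r(6/7) + r(11/7) + r(16/7) + ...].
Sum ≈ 0.2922.

0.2922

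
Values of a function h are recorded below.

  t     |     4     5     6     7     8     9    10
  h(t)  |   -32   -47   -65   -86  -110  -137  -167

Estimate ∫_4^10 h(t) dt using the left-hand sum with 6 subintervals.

Δt = 1.
Sum = 1·[(-32) + (-47) + (-65) + (-86) + (-110) + (-137)] = -477.

-477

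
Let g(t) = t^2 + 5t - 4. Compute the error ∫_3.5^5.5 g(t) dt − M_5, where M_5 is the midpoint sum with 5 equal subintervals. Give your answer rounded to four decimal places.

0.0267

Exact integral: ∫_3.5^5.5 g(t) dt ≈ 78.166667.
M_5 = 78.14.
Error ≈ 78.166667 − 78.14 ≈ 0.0267.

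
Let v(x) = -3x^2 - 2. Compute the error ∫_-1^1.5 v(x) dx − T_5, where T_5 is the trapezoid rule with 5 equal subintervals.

Exact integral: ∫_-1^1.5 v(x) dx = -9.375.
T_5 = -9.6875.
Error = -9.375 − (-9.6875) = 0.3125.

0.3125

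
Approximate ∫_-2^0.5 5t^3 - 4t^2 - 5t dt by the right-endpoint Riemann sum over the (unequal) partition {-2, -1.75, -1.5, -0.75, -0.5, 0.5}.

-15.28125

Subinterval widths: 0.25, 0.25, 0.75, 0.25, 1.
Right endpoints: -1.75, -1.5, -0.75, -0.5, 0.5.
f(-1.75) = -30.296875, f(-1.5) = -18.375, f(-0.75) = -0.609375, f(-0.5) = 0.875, f(0.5) = -2.875.
Sum = Σ Δt_i · f(t_i).
Sum = -15.28125.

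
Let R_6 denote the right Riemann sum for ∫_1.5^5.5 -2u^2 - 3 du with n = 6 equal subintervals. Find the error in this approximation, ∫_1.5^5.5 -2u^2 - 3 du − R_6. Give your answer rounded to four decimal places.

19.2593

Exact integral: ∫_1.5^5.5 f(u) du ≈ -120.666667.
R_6 ≈ -139.925926.
Error ≈ -120.666667 − (-139.925926) ≈ 19.2593.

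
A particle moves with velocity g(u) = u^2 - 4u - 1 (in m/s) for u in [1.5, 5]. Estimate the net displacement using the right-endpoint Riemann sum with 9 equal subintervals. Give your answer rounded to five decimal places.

-6.66872

Δu = (5 − 1.5)/9 = 7/18.
Right endpoints: 17/9, 41/18, 8/3, 55/18, 31/9, 23/6, 38/9, 83/18, 5.
g(17/9) = -404/81, g(41/18) = -1595/324, g(8/3) = -41/9, g(55/18) = -1259/324, g(31/9) = -236/81, g(23/6) = -59/36, g(38/9) = -5/81, g(83/18) = 589/324, g(5) = 4.
Sum = Δu · [g(17/9) + g(41/18) + g(8/3) + ...].
Sum ≈ -6.66872.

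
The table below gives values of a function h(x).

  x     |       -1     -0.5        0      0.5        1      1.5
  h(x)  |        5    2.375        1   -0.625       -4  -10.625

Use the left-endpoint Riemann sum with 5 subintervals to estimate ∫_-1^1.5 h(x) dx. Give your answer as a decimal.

Δx = 0.5.
Sum = 0.5·[5 + 2.375 + 1 + (-0.625) + (-4)] = 1.875.

1.875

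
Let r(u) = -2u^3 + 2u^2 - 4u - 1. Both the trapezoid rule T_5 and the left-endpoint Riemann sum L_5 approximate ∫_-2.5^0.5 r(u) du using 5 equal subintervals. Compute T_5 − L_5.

-16.65

T_5 = 40.44.
L_5 = 57.09.
T_5 − L_5 = -16.65.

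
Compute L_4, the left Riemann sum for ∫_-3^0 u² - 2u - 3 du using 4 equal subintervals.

14.90625

Δu = (0 − (-3))/4 = 0.75.
Left endpoints: -3, -2.25, -1.5, -0.75.
f(-3) = 12, f(-2.25) = 6.5625, f(-1.5) = 2.25, f(-0.75) = -0.9375.
Sum = Δu · [f(-3) + f(-2.25) + f(-1.5) + f(-0.75)].
Sum = 14.90625.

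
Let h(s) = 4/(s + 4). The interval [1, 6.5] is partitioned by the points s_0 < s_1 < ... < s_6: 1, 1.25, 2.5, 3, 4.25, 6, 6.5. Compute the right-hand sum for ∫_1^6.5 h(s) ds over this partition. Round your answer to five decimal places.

2.74196

Subinterval widths: 0.25, 1.25, 0.5, 1.25, 1.75, 0.5.
Right endpoints: 1.25, 2.5, 3, 4.25, 6, 6.5.
h(1.25) = 16/21, h(2.5) = 8/13, h(3) = 4/7, h(4.25) = 16/33, h(6) = 0.4, h(6.5) = 8/21.
Sum = Σ Δs_i · h(s_i).
Sum ≈ 2.74196.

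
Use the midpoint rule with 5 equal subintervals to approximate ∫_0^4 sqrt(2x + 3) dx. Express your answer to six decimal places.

10.436176

Δx = (4 − 0)/5 = 0.8.
Midpoints: 0.4, 1.2, 2, 2.8, 3.6.
f(0.4) ≈ 1.949359, f(1.2) ≈ 2.323790, f(2) ≈ 2.645751, f(2.8) ≈ 2.932576, f(3.6) ≈ 3.193744.
Sum = Δx · [f(0.4) + f(1.2) + f(2) + f(2.8) + f(3.6)].
Sum ≈ 10.436176.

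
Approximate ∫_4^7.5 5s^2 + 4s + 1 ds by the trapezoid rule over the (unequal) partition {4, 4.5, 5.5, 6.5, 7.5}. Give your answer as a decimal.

Subinterval widths: 0.5, 1, 1, 1.
f(4) = 97, f(4.5) = 120.25, f(5.5) = 174.25, f(6.5) = 238.25, f(7.5) = 312.25.
On each subinterval the trapezoid contributes (Δs_i/2)·[f(s_{i-1}) + f(s_i)].
Sum = 683.0625.

683.0625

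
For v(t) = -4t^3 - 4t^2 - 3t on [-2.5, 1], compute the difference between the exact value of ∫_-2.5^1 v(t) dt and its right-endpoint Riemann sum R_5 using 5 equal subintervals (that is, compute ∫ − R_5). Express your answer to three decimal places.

Exact integral: ∫_-2.5^1 v(t) dt ≈ 23.77083.
R_5 = 5.6.
Error ≈ 23.77083 − 5.6 ≈ 18.171.

18.171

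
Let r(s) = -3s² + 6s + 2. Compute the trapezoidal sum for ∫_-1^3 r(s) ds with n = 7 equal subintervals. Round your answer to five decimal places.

Δs = (3 − (-1))/7 = 4/7.
r(-1) = -7, r(-3/7) = -55/49, r(1/7) = 137/49, r(5/7) = 233/49, r(9/7) = 233/49, r(13/7) = 137/49, r(17/7) = -55/49, r(3) = -7.
T_7 = (Δs/2)·[r(s_0) + 2r(s_1) + ... + 2r(s_{6}) + r(s_7)].
Sum ≈ 3.34694.

3.34694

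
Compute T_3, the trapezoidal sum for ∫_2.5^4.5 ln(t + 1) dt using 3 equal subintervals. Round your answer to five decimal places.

2.98761

Δt = (4.5 − 2.5)/3 = 2/3.
f(2.5) ≈ 1.25276, f(19/6) ≈ 1.42712, f(23/6) ≈ 1.57554, f(4.5) ≈ 1.70475.
T_3 = (Δt/2)·[f(t_0) + 2f(t_1) + 2f(t_2) + f(t_3)].
Sum ≈ 2.98761.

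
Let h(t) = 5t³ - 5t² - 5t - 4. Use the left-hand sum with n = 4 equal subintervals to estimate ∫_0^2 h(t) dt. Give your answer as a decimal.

Δt = (2 − 0)/4 = 0.5.
Left endpoints: 0, 0.5, 1, 1.5.
h(0) = -4, h(0.5) = -7.125, h(1) = -9, h(1.5) = -5.875.
Sum = Δt · [h(0) + h(0.5) + h(1) + h(1.5)].
Sum = -13.

-13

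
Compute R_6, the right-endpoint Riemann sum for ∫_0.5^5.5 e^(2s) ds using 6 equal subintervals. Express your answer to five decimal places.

61510.72885

Δs = (5.5 − 0.5)/6 = 5/6.
Right endpoints: 4/3, 13/6, 3, 23/6, 14/3, 5.5.
f(4/3) ≈ 14.39192, f(13/6) ≈ 76.19786, f(3) ≈ 403.42879, f(23/6) ≈ 2135.94973, f(14/3) ≈ 11308.76461, f(5.5) ≈ 59874.14172.
Sum = Δs · [f(4/3) + f(13/6) + f(3) + ...].
Sum ≈ 61510.72885.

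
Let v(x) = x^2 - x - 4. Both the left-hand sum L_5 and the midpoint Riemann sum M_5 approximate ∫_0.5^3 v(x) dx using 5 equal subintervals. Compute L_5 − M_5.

L_5 = -6.875.
M_5 = -5.46875.
L_5 − M_5 = -1.40625.

-1.40625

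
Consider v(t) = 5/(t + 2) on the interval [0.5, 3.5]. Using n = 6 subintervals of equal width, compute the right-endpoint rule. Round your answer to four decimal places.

3.6827

Δt = (3.5 − 0.5)/6 = 0.5.
Right endpoints: 1, 1.5, 2, 2.5, 3, 3.5.
v(1) = 5/3, v(1.5) = 10/7, v(2) = 1.25, v(2.5) = 10/9, v(3) = 1, v(3.5) = 10/11.
Sum = Δt · [v(1) + v(1.5) + v(2) + ...].
Sum ≈ 3.6827.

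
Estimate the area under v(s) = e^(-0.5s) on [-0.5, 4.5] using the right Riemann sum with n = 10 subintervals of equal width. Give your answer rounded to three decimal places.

Δs = (4.5 − (-0.5))/10 = 0.5.
Right endpoints: 0, 0.5, 1, 1.5, 2, 2.5, 3, 3.5, 4, 4.5.
v(0) ≈ 1.000, v(0.5) ≈ 0.779, v(1) ≈ 0.607, v(1.5) ≈ 0.472, v(2) ≈ 0.368, v(2.5) ≈ 0.287, v(3) ≈ 0.223, v(3.5) ≈ 0.174, v(4) ≈ 0.135, v(4.5) ≈ 0.105.
Sum = Δs · [v(0) + v(0.5) + v(1) + ...].
Sum ≈ 2.075.

2.075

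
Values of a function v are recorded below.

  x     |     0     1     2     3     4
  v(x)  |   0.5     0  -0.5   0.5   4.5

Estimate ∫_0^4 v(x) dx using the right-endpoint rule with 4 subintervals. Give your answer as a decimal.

4.5

Δx = 1.
Sum = 1·[0 + (-0.5) + 0.5 + 4.5] = 4.5.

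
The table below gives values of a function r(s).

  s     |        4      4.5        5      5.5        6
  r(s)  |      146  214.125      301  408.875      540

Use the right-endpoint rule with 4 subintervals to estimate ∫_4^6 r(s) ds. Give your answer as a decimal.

732

Δs = 0.5.
Sum = 0.5·[214.125 + 301 + 408.875 + 540] = 732.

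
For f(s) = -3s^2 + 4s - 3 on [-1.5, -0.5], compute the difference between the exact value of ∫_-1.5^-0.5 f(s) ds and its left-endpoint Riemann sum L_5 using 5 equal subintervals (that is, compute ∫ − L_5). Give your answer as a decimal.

Exact integral: ∫_-1.5^-0.5 f(s) ds = -10.25.
L_5 = -11.27.
Error = -10.25 − (-11.27) = 1.02.

1.02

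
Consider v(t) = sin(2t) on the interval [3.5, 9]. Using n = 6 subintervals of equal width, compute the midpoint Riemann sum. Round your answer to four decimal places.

Δt = (9 − 3.5)/6 = 11/12.
Midpoints: 95/24, 4.875, 139/24, 161/24, 7.625, 205/24.
v(95/24) ≈ 0.9980, v(4.875) ≈ -0.3195, v(139/24) ≈ -0.8322, v(161/24) ≈ 0.7515, v(7.625) ≈ 0.4421, v(205/24) ≈ -0.9810.
Sum = Δt · [v(95/24) + v(4.875) + v(139/24) + ...].
Sum ≈ 0.0541.

0.0541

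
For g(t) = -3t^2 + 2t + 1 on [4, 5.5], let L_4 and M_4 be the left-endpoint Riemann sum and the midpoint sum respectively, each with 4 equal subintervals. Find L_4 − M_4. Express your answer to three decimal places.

7.295

L_4 = -79.27734375.
M_4 ≈ -86.57227.
L_4 − M_4 ≈ 7.295.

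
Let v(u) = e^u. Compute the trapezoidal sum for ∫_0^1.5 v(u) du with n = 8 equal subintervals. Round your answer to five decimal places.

Δu = (1.5 − 0)/8 = 0.1875.
v(0) ≈ 1.00000, v(0.1875) ≈ 1.20623, v(0.375) ≈ 1.45499, v(0.5625) ≈ 1.75505, v(0.75) ≈ 2.11700, v(0.9375) ≈ 2.55359, v(1.125) ≈ 3.08022, v(1.3125) ≈ 3.71545, v(1.5) ≈ 4.48169.
T_8 = (Δu/2)·[v(u_0) + 2v(u_1) + ... + 2v(u_{7}) + v(u_8)].
Sum ≈ 3.49188.

3.49188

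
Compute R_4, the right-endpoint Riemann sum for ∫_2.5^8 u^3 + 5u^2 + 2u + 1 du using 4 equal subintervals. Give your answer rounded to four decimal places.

Δu = (8 − 2.5)/4 = 1.375.
Right endpoints: 3.875, 5.25, 6.625, 8.
f(3.875) = 72711/512, f(5.25) = 294.015625, f(6.625) = 268533/512, f(8) = 849.
Sum = Δu · [f(3.875) + f(5.25) + f(6.625) + f(8)].
Sum ≈ 2488.0732.

2488.0732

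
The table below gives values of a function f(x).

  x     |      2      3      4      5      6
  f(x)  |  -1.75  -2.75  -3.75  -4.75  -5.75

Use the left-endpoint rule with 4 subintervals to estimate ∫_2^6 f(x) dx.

Δx = 1.
Sum = 1·[(-1.75) + (-2.75) + (-3.75) + (-4.75)] = -13.

-13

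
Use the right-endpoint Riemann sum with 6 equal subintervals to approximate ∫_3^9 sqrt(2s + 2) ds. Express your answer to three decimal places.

23.083

Δs = (9 − 3)/6 = 1.
Right endpoints: 4, 5, 6, 7, 8, 9.
f(4) ≈ 3.162, f(5) ≈ 3.464, f(6) ≈ 3.742, f(7) ≈ 4.000, f(8) ≈ 4.243, f(9) ≈ 4.472.
Sum = Δs · [f(4) + f(5) + f(6) + ...].
Sum ≈ 23.083.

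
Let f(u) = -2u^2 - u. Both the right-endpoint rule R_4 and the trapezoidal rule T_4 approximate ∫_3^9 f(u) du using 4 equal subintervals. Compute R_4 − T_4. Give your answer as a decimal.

-112.5

R_4 = -621.
T_4 = -508.5.
R_4 − T_4 = -112.5.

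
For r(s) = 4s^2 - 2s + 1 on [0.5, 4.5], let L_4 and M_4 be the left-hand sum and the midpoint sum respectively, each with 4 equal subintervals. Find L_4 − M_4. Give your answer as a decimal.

L_4 = 72.
M_4 = 104.
L_4 − M_4 = -32.

-32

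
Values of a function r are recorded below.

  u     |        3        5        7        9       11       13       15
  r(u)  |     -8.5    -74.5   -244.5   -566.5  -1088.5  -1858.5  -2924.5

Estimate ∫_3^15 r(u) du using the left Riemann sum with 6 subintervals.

-7682

Δu = 2.
Sum = 2·[(-8.5) + (-74.5) + (-244.5) + (-566.5) + (-1088.5) + (-1858.5)] = -7682.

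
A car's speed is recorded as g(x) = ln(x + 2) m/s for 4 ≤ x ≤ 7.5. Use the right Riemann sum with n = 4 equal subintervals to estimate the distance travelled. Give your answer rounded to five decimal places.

7.33385

Δx = (7.5 − 4)/4 = 0.875.
Right endpoints: 4.875, 5.75, 6.625, 7.5.
g(4.875) ≈ 1.92789, g(5.75) ≈ 2.04769, g(6.625) ≈ 2.15466, g(7.5) ≈ 2.25129.
Sum = Δx · [g(4.875) + g(5.75) + g(6.625) + g(7.5)].
Sum ≈ 7.33385.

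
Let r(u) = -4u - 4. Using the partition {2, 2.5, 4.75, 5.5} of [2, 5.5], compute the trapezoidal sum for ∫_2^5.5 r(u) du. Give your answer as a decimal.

Subinterval widths: 0.5, 2.25, 0.75.
r(2) = -12, r(2.5) = -14, r(4.75) = -23, r(5.5) = -26.
On each subinterval the trapezoid contributes (Δu_i/2)·[r(u_{i-1}) + r(u_i)].
Sum = -66.5.

-66.5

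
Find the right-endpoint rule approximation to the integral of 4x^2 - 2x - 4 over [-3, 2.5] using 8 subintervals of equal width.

31.75390625

Δx = (2.5 − (-3))/8 = 0.6875.
Right endpoints: -2.3125, -1.625, -0.9375, -0.25, 0.4375, 1.125, 1.8125, 2.5.
f(-2.3125) = 22.015625, f(-1.625) = 9.8125, f(-0.9375) = 1.390625, f(-0.25) = -3.25, f(0.4375) = -4.109375, f(1.125) = -1.1875, f(1.8125) = 5.515625, f(2.5) = 16.
Sum = Δx · [f(-2.3125) + f(-1.625) + f(-0.9375) + ...].
Sum = 31.75390625.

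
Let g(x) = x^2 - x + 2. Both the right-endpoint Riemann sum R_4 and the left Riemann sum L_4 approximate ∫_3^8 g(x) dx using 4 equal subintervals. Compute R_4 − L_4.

R_4 = 176.71875.
L_4 = 114.21875.
R_4 − L_4 = 62.5.

62.5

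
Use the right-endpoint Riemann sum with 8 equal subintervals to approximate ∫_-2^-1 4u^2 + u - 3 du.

Δu = (-1 − (-2))/8 = 0.125.
Right endpoints: -1.875, -1.75, -1.625, -1.5, -1.375, -1.25, -1.125, -1.
f(-1.875) = 9.1875, f(-1.75) = 7.5, f(-1.625) = 5.9375, f(-1.5) = 4.5, f(-1.375) = 3.1875, f(-1.25) = 2, f(-1.125) = 0.9375, f(-1) = 0.
Sum = Δu · [f(-1.875) + f(-1.75) + f(-1.625) + ...].
Sum = 4.15625.

4.15625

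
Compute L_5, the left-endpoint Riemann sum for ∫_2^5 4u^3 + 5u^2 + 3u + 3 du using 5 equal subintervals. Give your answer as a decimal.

Δu = (5 − 2)/5 = 0.6.
Left endpoints: 2, 2.6, 3.2, 3.8, 4.4.
f(2) = 61, f(2.6) = 114.904, f(3.2) = 194.872, f(3.8) = 306.088, f(4.4) = 453.736.
Sum = Δu · [f(2) + f(2.6) + f(3.2) + f(3.8) + f(4.4)].
Sum = 678.36.

678.36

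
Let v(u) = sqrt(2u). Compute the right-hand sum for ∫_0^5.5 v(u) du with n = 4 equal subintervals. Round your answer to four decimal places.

14.0146

Δu = (5.5 − 0)/4 = 1.375.
Right endpoints: 1.375, 2.75, 4.125, 5.5.
v(1.375) ≈ 1.6583, v(2.75) ≈ 2.3452, v(4.125) ≈ 2.8723, v(5.5) ≈ 3.3166.
Sum = Δu · [v(1.375) + v(2.75) + v(4.125) + v(5.5)].
Sum ≈ 14.0146.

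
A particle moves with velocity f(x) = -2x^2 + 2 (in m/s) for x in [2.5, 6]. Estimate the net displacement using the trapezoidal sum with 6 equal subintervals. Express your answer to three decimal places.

Δx = (6 − 2.5)/6 = 7/12.
f(2.5) = -10.5, f(37/12) = -1225/72, f(11/3) = -224/9, f(4.25) = -34.125, f(29/6) = -805/18, f(65/12) = -4081/72, f(6) = -70.
T_6 = (Δx/2)·[f(x_0) + 2f(x_1) + ... + 2f(x_{5}) + f(x_6)].
Sum ≈ -126.980.

-126.980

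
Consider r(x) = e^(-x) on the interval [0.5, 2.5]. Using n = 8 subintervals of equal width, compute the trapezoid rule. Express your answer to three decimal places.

Δx = (2.5 − 0.5)/8 = 0.25.
r(0.5) ≈ 0.607, r(0.75) ≈ 0.472, r(1) ≈ 0.368, r(1.25) ≈ 0.287, r(1.5) ≈ 0.223, r(1.75) ≈ 0.174, r(2) ≈ 0.135, r(2.25) ≈ 0.105, r(2.5) ≈ 0.082.
T_8 = (Δx/2)·[r(x_0) + 2r(x_1) + ... + 2r(x_{7}) + r(x_8)].
Sum ≈ 0.527.

0.527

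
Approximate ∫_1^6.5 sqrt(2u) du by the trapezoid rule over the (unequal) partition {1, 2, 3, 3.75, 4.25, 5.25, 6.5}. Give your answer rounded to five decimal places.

14.64754

Subinterval widths: 1, 1, 0.75, 0.5, 1, 1.25.
f(1) ≈ 1.41421, f(2) ≈ 2.00000, f(3) ≈ 2.44949, f(3.75) ≈ 2.73861, f(4.25) ≈ 2.91548, f(5.25) ≈ 3.24037, f(6.5) ≈ 3.60555.
On each subinterval the trapezoid contributes (Δu_i/2)·[f(u_{i-1}) + f(u_i)].
Sum ≈ 14.64754.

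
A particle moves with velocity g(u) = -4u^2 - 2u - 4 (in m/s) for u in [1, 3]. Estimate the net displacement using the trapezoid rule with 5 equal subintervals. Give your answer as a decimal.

Δu = (3 − 1)/5 = 0.4.
g(1) = -10, g(1.4) = -14.64, g(1.8) = -20.56, g(2.2) = -27.76, g(2.6) = -36.24, g(3) = -46.
T_5 = (Δu/2)·[g(u_0) + 2g(u_1) + ... + 2g(u_{4}) + g(u_5)].
Sum = -50.88.

-50.88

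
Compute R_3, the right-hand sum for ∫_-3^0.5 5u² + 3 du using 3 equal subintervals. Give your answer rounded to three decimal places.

34.157

Δu = (0.5 − (-3))/3 = 7/6.
Right endpoints: -11/6, -2/3, 0.5.
f(-11/6) = 713/36, f(-2/3) = 47/9, f(0.5) = 4.25.
Sum = Δu · [f(-11/6) + f(-2/3) + f(0.5)].
Sum ≈ 34.157.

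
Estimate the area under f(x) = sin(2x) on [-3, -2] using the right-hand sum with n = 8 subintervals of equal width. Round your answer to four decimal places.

Δx = (-2 − (-3))/8 = 0.125.
Right endpoints: -2.875, -2.75, -2.625, -2.5, -2.375, -2.25, -2.125, -2.
f(-2.875) ≈ 0.5083, f(-2.75) ≈ 0.7055, f(-2.625) ≈ 0.8589, f(-2.5) ≈ 0.9589, f(-2.375) ≈ 0.9993, f(-2.25) ≈ 0.9775, f(-2.125) ≈ 0.8950, f(-2) ≈ 0.7568.
Sum = Δx · [f(-2.875) + f(-2.75) + f(-2.625) + ...].
Sum ≈ 0.8325.

0.8325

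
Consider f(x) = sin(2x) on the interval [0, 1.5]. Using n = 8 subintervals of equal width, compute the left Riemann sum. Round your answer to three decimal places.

Δx = (1.5 − 0)/8 = 0.1875.
Left endpoints: 0, 0.1875, 0.375, 0.5625, 0.75, 0.9375, 1.125, 1.3125.
f(0) ≈ 0.000, f(0.1875) ≈ 0.366, f(0.375) ≈ 0.682, f(0.5625) ≈ 0.902, f(0.75) ≈ 0.997, f(0.9375) ≈ 0.954, f(1.125) ≈ 0.778, f(1.3125) ≈ 0.494.
Sum = Δx · [f(0) + f(0.1875) + f(0.375) + ...].
Sum ≈ 0.970.

0.970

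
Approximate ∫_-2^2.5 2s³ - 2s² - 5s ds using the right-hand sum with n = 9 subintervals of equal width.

-4.875

Δs = (2.5 − (-2))/9 = 0.5.
Right endpoints: -1.5, -1, -0.5, 0, 0.5, 1, 1.5, 2, 2.5.
f(-1.5) = -3.75, f(-1) = 1, f(-0.5) = 1.75, f(0) = 0, f(0.5) = -2.75, f(1) = -5, f(1.5) = -5.25, f(2) = -2, f(2.5) = 6.25.
Sum = Δs · [f(-1.5) + f(-1) + f(-0.5) + ...].
Sum = -4.875.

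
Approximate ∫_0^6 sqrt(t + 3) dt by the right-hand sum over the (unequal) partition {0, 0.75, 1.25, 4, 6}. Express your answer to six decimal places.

Subinterval widths: 0.75, 0.5, 2.75, 2.
Right endpoints: 0.75, 1.25, 4, 6.
f(0.75) ≈ 1.936492, f(1.25) ≈ 2.061553, f(4) ≈ 2.645751, f(6) ≈ 3.000000.
Sum = Σ Δt_i · f(t_i).
Sum ≈ 15.758961.

15.758961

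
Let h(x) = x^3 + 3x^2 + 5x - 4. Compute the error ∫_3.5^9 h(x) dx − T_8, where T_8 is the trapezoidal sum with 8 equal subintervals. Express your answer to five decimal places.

-9.42358

Exact integral: ∫_3.5^9 h(x) dx = 2438.734375.
T_8 ≈ 2448.1579590.
Error ≈ 2438.734375 − 2448.1579590 ≈ -9.42358.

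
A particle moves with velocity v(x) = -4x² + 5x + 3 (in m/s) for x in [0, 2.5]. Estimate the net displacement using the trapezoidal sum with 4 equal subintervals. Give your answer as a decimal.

1.640625

Δx = (2.5 − 0)/4 = 0.625.
v(0) = 3, v(0.625) = 4.5625, v(1.25) = 3, v(1.875) = -1.6875, v(2.5) = -9.5.
T_4 = (Δx/2)·[v(x_0) + 2v(x_1) + 2v(x_2) + 2v(x_3) + v(x_4)].
Sum = 1.640625.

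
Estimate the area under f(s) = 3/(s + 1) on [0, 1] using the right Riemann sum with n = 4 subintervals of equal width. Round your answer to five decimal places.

Δs = (1 − 0)/4 = 0.25.
Right endpoints: 0.25, 0.5, 0.75, 1.
f(0.25) = 2.4, f(0.5) = 2, f(0.75) = 12/7, f(1) = 1.5.
Sum = Δs · [f(0.25) + f(0.5) + f(0.75) + f(1)].
Sum ≈ 1.90357.

1.90357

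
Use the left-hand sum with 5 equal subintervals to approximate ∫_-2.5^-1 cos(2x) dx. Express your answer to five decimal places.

-0.80095

Δx = (-1 − (-2.5))/5 = 0.3.
Left endpoints: -2.5, -2.2, -1.9, -1.6, -1.3.
f(-2.5) ≈ 0.28366, f(-2.2) ≈ -0.30733, f(-1.9) ≈ -0.79097, f(-1.6) ≈ -0.99829, f(-1.3) ≈ -0.85689.
Sum = Δx · [f(-2.5) + f(-2.2) + f(-1.9) + f(-1.6) + f(-1.3)].
Sum ≈ -0.80095.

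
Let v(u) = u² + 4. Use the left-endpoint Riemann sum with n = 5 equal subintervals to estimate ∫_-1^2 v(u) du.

Δu = (2 − (-1))/5 = 0.6.
Left endpoints: -1, -0.4, 0.2, 0.8, 1.4.
v(-1) = 5, v(-0.4) = 4.16, v(0.2) = 4.04, v(0.8) = 4.64, v(1.4) = 5.96.
Sum = Δu · [v(-1) + v(-0.4) + v(0.2) + v(0.8) + v(1.4)].
Sum = 14.28.

14.28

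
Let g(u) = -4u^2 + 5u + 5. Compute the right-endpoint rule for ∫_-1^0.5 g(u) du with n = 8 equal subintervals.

5.07421875

Δu = (0.5 − (-1))/8 = 0.1875.
Right endpoints: -0.8125, -0.625, -0.4375, -0.25, -0.0625, 0.125, 0.3125, 0.5.
g(-0.8125) = -1.703125, g(-0.625) = 0.3125, g(-0.4375) = 2.046875, g(-0.25) = 3.5, g(-0.0625) = 4.671875, g(0.125) = 5.5625, g(0.3125) = 6.171875, g(0.5) = 6.5.
Sum = Δu · [g(-0.8125) + g(-0.625) + g(-0.4375) + ...].
Sum = 5.07421875.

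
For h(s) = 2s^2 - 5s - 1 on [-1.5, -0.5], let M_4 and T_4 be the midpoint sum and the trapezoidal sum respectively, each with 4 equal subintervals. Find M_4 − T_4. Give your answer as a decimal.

-0.03125

M_4 = 6.15625.
T_4 = 6.1875.
M_4 − T_4 = -0.03125.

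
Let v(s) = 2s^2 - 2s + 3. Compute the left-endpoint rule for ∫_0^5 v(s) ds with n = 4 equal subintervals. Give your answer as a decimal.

50.9375

Δs = (5 − 0)/4 = 1.25.
Left endpoints: 0, 1.25, 2.5, 3.75.
v(0) = 3, v(1.25) = 3.625, v(2.5) = 10.5, v(3.75) = 23.625.
Sum = Δs · [v(0) + v(1.25) + v(2.5) + v(3.75)].
Sum = 50.9375.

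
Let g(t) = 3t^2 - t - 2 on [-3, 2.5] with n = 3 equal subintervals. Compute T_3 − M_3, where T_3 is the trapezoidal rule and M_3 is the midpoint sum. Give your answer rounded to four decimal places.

T_3 ≈ 42.243056.
M_3 ≈ 28.378472.
T_3 − M_3 ≈ 13.8646.

13.8646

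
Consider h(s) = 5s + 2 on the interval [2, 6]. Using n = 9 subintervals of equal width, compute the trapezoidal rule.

Δs = (6 − 2)/9 = 4/9.
h(2) = 12, h(22/9) = 128/9, h(26/9) = 148/9, h(10/3) = 56/3, h(34/9) = 188/9, h(38/9) = 208/9, h(14/3) = 76/3, h(46/9) = 248/9, h(50/9) = 268/9, h(6) = 32.
T_9 = (Δs/2)·[h(s_0) + 2h(s_1) + ... + 2h(s_{8}) + h(s_9)].
Sum = 88.

88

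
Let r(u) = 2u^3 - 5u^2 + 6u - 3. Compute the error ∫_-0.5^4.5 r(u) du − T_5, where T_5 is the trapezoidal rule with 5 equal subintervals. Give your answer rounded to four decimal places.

Exact integral: ∫_-0.5^4.5 r(u) du ≈ 97.916667.
T_5 = 103.75.
Error ≈ 97.916667 − 103.75 ≈ -5.8333.

-5.8333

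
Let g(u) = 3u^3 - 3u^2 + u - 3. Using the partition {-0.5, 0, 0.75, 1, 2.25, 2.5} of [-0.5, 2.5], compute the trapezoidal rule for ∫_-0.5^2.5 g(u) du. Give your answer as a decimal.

Subinterval widths: 0.5, 0.75, 0.25, 1.25, 0.25.
g(-0.5) = -4.625, g(0) = -3, g(0.75) = -2.671875, g(1) = -2, g(2.25) = 18.234375, g(2.5) = 27.625.
On each subinterval the trapezoid contributes (Δu_i/2)·[g(u_{i-1}) + g(u_i)].
Sum = 11.26171875.

11.26171875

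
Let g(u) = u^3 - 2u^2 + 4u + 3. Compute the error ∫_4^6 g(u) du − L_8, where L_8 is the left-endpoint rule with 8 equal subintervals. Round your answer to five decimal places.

Exact integral: ∫_4^6 g(u) du ≈ 204.6666667.
L_8 = 189.9375.
Error ≈ 204.6666667 − 189.9375 ≈ 14.72917.

14.72917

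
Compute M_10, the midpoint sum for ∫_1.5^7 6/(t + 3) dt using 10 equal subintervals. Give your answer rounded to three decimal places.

Δt = (7 − 1.5)/10 = 0.55.
Midpoints: 1.775, 2.325, 2.875, 3.425, 3.975, 4.525, 5.075, 5.625, 6.175, 6.725.
f(1.775) = 240/191, f(2.325) = 80/71, f(2.875) = 48/47, f(3.425) = 240/257, f(3.975) = 80/93, f(4.525) = 240/301, f(5.075) = 240/323, f(5.625) = 16/23, f(6.175) = 240/367, f(6.725) = 240/389.
Sum = Δt · [f(1.775) + f(2.325) + f(2.875) + ...].
Sum ≈ 4.788.

4.788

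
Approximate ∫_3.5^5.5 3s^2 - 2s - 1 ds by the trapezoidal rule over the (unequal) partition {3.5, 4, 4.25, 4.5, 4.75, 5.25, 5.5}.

Subinterval widths: 0.5, 0.25, 0.25, 0.25, 0.5, 0.25.
f(3.5) = 28.75, f(4) = 39, f(4.25) = 44.6875, f(4.5) = 50.75, f(4.75) = 57.1875, f(5.25) = 71.1875, f(5.5) = 78.75.
On each subinterval the trapezoid contributes (Δs_i/2)·[f(s_{i-1}) + f(s_i)].
Sum = 103.65625.

103.65625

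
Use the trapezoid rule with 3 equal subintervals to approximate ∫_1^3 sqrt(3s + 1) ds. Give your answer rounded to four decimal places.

5.2394

Δs = (3 − 1)/3 = 2/3.
f(1) ≈ 2.0000, f(5/3) ≈ 2.4495, f(7/3) ≈ 2.8284, f(3) ≈ 3.1623.
T_3 = (Δs/2)·[f(s_0) + 2f(s_1) + 2f(s_2) + f(s_3)].
Sum ≈ 5.2394.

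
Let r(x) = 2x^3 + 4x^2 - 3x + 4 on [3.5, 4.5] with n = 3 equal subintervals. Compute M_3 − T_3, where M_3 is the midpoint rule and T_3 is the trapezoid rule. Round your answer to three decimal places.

-0.778

M_3 ≈ 186.07407.
T_3 ≈ 186.85185.
M_3 − T_3 ≈ -0.778.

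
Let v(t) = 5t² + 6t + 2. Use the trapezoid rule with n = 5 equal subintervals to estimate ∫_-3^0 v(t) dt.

Δt = (0 − (-3))/5 = 0.6.
v(-3) = 29, v(-2.4) = 16.4, v(-1.8) = 7.4, v(-1.2) = 2, v(-0.6) = 0.2, v(0) = 2.
T_5 = (Δt/2)·[v(t_0) + 2v(t_1) + ... + 2v(t_{4}) + v(t_5)].
Sum = 24.9.

24.9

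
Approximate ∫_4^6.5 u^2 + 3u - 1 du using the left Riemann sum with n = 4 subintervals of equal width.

96.69921875

Δu = (6.5 − 4)/4 = 0.625.
Left endpoints: 4, 4.625, 5.25, 5.875.
f(4) = 27, f(4.625) = 34.265625, f(5.25) = 42.3125, f(5.875) = 51.140625.
Sum = Δu · [f(4) + f(4.625) + f(5.25) + f(5.875)].
Sum = 96.69921875.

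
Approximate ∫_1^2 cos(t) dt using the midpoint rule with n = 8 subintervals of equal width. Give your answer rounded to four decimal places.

0.0679

Δt = (2 − 1)/8 = 0.125.
Midpoints: 1.0625, 1.1875, 1.3125, 1.4375, 1.5625, 1.6875, 1.8125, 1.9375.
f(1.0625) ≈ 0.4867, f(1.1875) ≈ 0.3740, f(1.3125) ≈ 0.2554, f(1.4375) ≈ 0.1329, f(1.5625) ≈ 0.0083, f(1.6875) ≈ -0.1164, f(1.8125) ≈ -0.2394, f(1.9375) ≈ -0.3585.
Sum = Δt · [f(1.0625) + f(1.1875) + f(1.3125) + ...].
Sum ≈ 0.0679.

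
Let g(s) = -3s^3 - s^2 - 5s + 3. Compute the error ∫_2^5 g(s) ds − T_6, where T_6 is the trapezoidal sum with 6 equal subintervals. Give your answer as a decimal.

Exact integral: ∫_2^5 g(s) ds = -539.25.
T_6 = -543.3125.
Error = -539.25 − (-543.3125) = 4.0625.

4.0625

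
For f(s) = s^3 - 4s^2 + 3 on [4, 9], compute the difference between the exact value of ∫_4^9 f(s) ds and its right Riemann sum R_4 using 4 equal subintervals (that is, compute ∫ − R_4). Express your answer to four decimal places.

Exact integral: ∫_4^9 f(s) ds ≈ 704.583333.
R_4 = 977.890625.
Error ≈ 704.583333 − 977.890625 ≈ -273.3073.

-273.3073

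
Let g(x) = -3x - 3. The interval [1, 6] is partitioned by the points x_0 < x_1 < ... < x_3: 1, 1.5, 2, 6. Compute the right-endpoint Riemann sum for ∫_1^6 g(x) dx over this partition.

-92.25

Subinterval widths: 0.5, 0.5, 4.
Right endpoints: 1.5, 2, 6.
g(1.5) = -7.5, g(2) = -9, g(6) = -21.
Sum = Σ Δx_i · g(x_i).
Sum = -92.25.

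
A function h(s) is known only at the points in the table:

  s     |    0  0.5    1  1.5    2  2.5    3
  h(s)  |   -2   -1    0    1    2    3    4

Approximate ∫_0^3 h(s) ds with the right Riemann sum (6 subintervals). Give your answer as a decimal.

4.5

Δs = 0.5.
Sum = 0.5·[(-1) + 0 + 1 + 2 + 3 + 4] = 4.5.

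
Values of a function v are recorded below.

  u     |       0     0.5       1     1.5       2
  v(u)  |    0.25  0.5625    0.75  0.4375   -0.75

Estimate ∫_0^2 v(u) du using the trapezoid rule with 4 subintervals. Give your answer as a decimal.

Δu = 0.5.
T_4 = (0.5/2)·[0.25 + 2·0.5625 + 2·0.75 + 2·0.4375 + (-0.75)] = 0.75.

0.75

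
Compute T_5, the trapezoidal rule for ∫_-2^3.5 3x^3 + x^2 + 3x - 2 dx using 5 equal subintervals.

127.47625

Δx = (3.5 − (-2))/5 = 1.1.
f(-2) = -28, f(-0.9) = -6.077, f(0.2) = -1.336, f(1.3) = 10.181, f(2.4) = 52.432, f(3.5) = 149.375.
T_5 = (Δx/2)·[f(x_0) + 2f(x_1) + ... + 2f(x_{4}) + f(x_5)].
Sum = 127.47625.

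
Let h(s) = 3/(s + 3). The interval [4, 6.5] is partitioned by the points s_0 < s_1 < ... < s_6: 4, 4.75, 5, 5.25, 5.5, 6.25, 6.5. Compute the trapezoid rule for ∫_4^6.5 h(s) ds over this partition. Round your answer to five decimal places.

Subinterval widths: 0.75, 0.25, 0.25, 0.25, 0.75, 0.25.
h(4) = 3/7, h(4.75) = 12/31, h(5) = 0.375, h(5.25) = 4/11, h(5.5) = 6/17, h(6.25) = 12/37, h(6.5) = 6/19.
On each subinterval the trapezoid contributes (Δs_i/2)·[h(s_{i-1}) + h(s_i)].
Sum ≈ 0.91703.

0.91703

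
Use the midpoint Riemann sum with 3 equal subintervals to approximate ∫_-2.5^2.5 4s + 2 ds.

Δs = (2.5 − (-2.5))/3 = 5/3.
Midpoints: -5/3, 0, 5/3.
f(-5/3) = -14/3, f(0) = 2, f(5/3) = 26/3.
Sum = Δs · [f(-5/3) + f(0) + f(5/3)].
Sum = 10.

10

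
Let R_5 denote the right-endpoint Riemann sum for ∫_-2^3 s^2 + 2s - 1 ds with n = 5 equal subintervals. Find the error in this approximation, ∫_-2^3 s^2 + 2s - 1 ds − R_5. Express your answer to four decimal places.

Exact integral: ∫_-2^3 f(s) ds ≈ 11.666667.
R_5 = 20.
Error ≈ 11.666667 − 20 ≈ -8.3333.

-8.3333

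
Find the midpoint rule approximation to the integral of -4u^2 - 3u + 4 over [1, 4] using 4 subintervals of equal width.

Δu = (4 − 1)/4 = 0.75.
Midpoints: 1.375, 2.125, 2.875, 3.625.
f(1.375) = -7.6875, f(2.125) = -20.4375, f(2.875) = -37.6875, f(3.625) = -59.4375.
Sum = Δu · [f(1.375) + f(2.125) + f(2.875) + f(3.625)].
Sum = -93.9375.

-93.9375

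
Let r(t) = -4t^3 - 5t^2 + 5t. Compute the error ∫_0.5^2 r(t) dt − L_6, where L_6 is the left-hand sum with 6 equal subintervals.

Exact integral: ∫_0.5^2 r(t) dt = -19.6875.
L_6 = -14.65625.
Error = -19.6875 − (-14.65625) = -5.03125.

-5.03125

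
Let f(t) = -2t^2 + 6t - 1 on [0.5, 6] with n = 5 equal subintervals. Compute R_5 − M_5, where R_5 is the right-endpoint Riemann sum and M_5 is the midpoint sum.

R_5 = -65.56.
M_5 = -41.0575.
R_5 − M_5 = -24.5025.

-24.5025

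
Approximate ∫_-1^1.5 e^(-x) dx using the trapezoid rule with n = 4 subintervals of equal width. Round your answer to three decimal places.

Δx = (1.5 − (-1))/4 = 0.625.
f(-1) ≈ 2.718, f(-0.375) ≈ 1.455, f(0.25) ≈ 0.779, f(0.875) ≈ 0.417, f(1.5) ≈ 0.223.
T_4 = (Δx/2)·[f(x_0) + 2f(x_1) + 2f(x_2) + 2f(x_3) + f(x_4)].
Sum ≈ 2.576.

2.576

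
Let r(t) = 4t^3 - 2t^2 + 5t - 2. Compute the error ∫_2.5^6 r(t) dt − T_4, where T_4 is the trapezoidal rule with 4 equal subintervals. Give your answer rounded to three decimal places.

-21.884

Exact integral: ∫_2.5^6 r(t) dt ≈ 1190.72917.
T_4 = 1212.61328125.
Error ≈ 1190.72917 − 1212.61328125 ≈ -21.884.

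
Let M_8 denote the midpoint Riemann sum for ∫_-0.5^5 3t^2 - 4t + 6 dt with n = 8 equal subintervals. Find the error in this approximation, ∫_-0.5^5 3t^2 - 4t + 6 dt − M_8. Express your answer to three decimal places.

Exact integral: ∫_-0.5^5 f(t) dt = 108.625.
M_8 ≈ 107.97510.
Error ≈ 108.625 − 107.97510 ≈ 0.650.

0.650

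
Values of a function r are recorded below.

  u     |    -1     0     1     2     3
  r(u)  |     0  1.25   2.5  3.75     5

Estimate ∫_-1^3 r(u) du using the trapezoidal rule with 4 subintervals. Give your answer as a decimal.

Δu = 1.
T_4 = (1/2)·[0 + 2·1.25 + 2·2.5 + 2·3.75 + 5] = 10.

10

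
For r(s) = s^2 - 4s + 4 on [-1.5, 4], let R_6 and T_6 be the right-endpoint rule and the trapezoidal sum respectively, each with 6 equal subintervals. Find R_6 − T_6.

R_6 ≈ 13.94733796.
T_6 ≈ 17.72858796.
R_6 − T_6 = -3.78125.

-3.78125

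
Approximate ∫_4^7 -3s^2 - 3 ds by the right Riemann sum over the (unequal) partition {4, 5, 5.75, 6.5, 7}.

-326.953125

Subinterval widths: 1, 0.75, 0.75, 0.5.
Right endpoints: 5, 5.75, 6.5, 7.
f(5) = -78, f(5.75) = -102.1875, f(6.5) = -129.75, f(7) = -150.
Sum = Σ Δs_i · f(s_i).
Sum = -326.953125.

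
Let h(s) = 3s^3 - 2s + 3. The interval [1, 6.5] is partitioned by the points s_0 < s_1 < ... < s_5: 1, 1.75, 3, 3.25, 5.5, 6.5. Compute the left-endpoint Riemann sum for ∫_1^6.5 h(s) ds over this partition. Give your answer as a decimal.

756.9375

Subinterval widths: 0.75, 1.25, 0.25, 2.25, 1.
Left endpoints: 1, 1.75, 3, 3.25, 5.5.
h(1) = 4, h(1.75) = 15.578125, h(3) = 78, h(3.25) = 99.484375, h(5.5) = 491.125.
Sum = Σ Δs_i · h(s_i).
Sum = 756.9375.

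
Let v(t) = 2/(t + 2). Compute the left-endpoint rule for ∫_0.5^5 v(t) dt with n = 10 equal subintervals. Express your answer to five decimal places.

Δt = (5 − 0.5)/10 = 0.45.
Left endpoints: 0.5, 0.95, 1.4, 1.85, 2.3, 2.75, 3.2, 3.65, 4.1, 4.55.
v(0.5) = 0.8, v(0.95) = 40/59, v(1.4) = 10/17, v(1.85) = 40/77, v(2.3) = 20/43, v(2.75) = 8/19, v(3.2) = 5/13, v(3.65) = 40/113, v(4.1) = 20/61, v(4.55) = 40/131.
Sum = Δt · [v(0.5) + v(0.95) + v(1.4) + ...].
Sum ≈ 2.17965.

2.17965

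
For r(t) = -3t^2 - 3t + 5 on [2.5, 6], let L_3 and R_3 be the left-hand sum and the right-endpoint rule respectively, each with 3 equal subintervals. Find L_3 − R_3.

116.375

L_3 ≈ -171.694444.
R_3 ≈ -288.069444.
L_3 − R_3 = 116.375.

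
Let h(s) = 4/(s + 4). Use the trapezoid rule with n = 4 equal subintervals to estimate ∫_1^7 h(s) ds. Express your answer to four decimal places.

Δs = (7 − 1)/4 = 1.5.
h(1) = 0.8, h(2.5) = 8/13, h(4) = 0.5, h(5.5) = 8/19, h(7) = 4/11.
T_4 = (Δs/2)·[h(s_0) + 2h(s_1) + 2h(s_2) + 2h(s_3) + h(s_4)].
Sum ≈ 3.1774.

3.1774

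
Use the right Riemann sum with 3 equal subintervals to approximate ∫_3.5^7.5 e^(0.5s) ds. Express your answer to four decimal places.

100.7474

Δs = (7.5 − 3.5)/3 = 4/3.
Right endpoints: 29/6, 37/6, 7.5.
f(29/6) ≈ 11.2084, f(37/6) ≈ 21.8311, f(7.5) ≈ 42.5211.
Sum = Δs · [f(29/6) + f(37/6) + f(7.5)].
Sum ≈ 100.7474.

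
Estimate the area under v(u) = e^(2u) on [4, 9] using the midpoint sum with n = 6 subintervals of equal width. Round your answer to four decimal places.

Δu = (9 − 4)/6 = 5/6.
Midpoints: 53/12, 5.25, 73/12, 83/12, 7.75, 103/12.
v(53/12) ≈ 6859.1125, v(5.25) ≈ 36315.5027, v(73/12) ≈ 192272.0676, v(83/12) ≈ 1017982.5488, v(7.75) ≈ 5389698.4763, v(103/12) ≈ 28535704.9577.
Sum = Δu · [v(53/12) + v(5.25) + v(73/12) + ...].
Sum ≈ 29315693.8879.

29315693.8879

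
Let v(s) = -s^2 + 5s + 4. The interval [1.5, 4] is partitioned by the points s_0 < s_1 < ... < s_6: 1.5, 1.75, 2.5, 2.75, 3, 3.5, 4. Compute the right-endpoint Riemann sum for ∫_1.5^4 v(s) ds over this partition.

Subinterval widths: 0.25, 0.75, 0.25, 0.25, 0.5, 0.5.
Right endpoints: 1.75, 2.5, 2.75, 3, 3.5, 4.
v(1.75) = 9.6875, v(2.5) = 10.25, v(2.75) = 10.1875, v(3) = 10, v(3.5) = 9.25, v(4) = 8.
Sum = Σ Δs_i · v(s_i).
Sum = 23.78125.

23.78125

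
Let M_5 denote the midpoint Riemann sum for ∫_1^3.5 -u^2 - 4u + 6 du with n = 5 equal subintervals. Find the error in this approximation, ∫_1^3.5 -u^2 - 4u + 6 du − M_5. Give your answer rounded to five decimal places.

-0.05208

Exact integral: ∫_1^3.5 f(u) du ≈ -21.4583333.
M_5 = -21.40625.
Error ≈ -21.4583333 − (-21.40625) ≈ -0.05208.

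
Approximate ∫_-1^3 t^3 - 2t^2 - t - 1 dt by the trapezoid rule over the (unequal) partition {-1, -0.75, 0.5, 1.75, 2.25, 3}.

Subinterval widths: 0.25, 1.25, 1.25, 0.5, 0.75.
f(-1) = -3, f(-0.75) = -1.796875, f(0.5) = -1.875, f(1.75) = -3.515625, f(2.25) = -1.984375, f(3) = 5.
On each subinterval the trapezoid contributes (Δt_i/2)·[f(t_{i-1}) + f(t_i)].
Sum = -6.5078125.

-6.5078125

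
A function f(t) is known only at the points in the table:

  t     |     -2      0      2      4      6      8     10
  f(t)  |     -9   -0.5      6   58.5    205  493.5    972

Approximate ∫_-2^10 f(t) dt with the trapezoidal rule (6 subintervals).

2488

Δt = 2.
T_6 = (2/2)·[(-9) + 2·(-0.5) + 2·6 + 2·58.5 + 2·205 + 2·493.5 + 972] = 2488.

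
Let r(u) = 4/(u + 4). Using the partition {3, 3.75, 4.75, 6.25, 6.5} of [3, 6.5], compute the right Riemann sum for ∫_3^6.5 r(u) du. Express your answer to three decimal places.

1.525

Subinterval widths: 0.75, 1, 1.5, 0.25.
Right endpoints: 3.75, 4.75, 6.25, 6.5.
r(3.75) = 16/31, r(4.75) = 16/35, r(6.25) = 16/41, r(6.5) = 8/21.
Sum = Σ Δu_i · r(u_i).
Sum ≈ 1.525.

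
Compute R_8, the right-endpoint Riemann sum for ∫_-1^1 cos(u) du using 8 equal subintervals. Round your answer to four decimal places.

Δu = (1 − (-1))/8 = 0.25.
Right endpoints: -0.75, -0.5, -0.25, 0, 0.25, 0.5, 0.75, 1.
f(-0.75) ≈ 0.7317, f(-0.5) ≈ 0.8776, f(-0.25) ≈ 0.9689, f(0) ≈ 1.0000, f(0.25) ≈ 0.9689, f(0.5) ≈ 0.8776, f(0.75) ≈ 0.7317, f(1) ≈ 0.5403.
Sum = Δu · [f(-0.75) + f(-0.5) + f(-0.25) + ...].
Sum ≈ 1.6742.

1.6742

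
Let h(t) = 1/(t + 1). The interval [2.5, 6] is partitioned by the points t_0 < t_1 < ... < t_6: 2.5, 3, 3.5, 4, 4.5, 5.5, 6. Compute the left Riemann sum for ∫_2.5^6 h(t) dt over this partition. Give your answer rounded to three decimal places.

Subinterval widths: 0.5, 0.5, 0.5, 0.5, 1, 0.5.
Left endpoints: 2.5, 3, 3.5, 4, 4.5, 5.5.
h(2.5) = 2/7, h(3) = 0.25, h(3.5) = 2/9, h(4) = 0.2, h(4.5) = 2/11, h(5.5) = 2/13.
Sum = Σ Δt_i · h(t_i).
Sum ≈ 0.738.

0.738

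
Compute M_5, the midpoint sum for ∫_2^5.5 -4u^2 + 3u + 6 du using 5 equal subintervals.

-150.22

Δu = (5.5 − 2)/5 = 0.7.
Midpoints: 2.35, 3.05, 3.75, 4.45, 5.15.
f(2.35) = -9.04, f(3.05) = -22.06, f(3.75) = -39, f(4.45) = -59.86, f(5.15) = -84.64.
Sum = Δu · [f(2.35) + f(3.05) + f(3.75) + f(4.45) + f(5.15)].
Sum = -150.22.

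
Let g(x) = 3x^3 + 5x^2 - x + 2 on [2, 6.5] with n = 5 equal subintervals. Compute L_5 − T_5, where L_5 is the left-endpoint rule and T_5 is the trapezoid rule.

L_5 = 1343.34.
T_5 = 1787.32125.
L_5 − T_5 = -443.98125.

-443.98125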